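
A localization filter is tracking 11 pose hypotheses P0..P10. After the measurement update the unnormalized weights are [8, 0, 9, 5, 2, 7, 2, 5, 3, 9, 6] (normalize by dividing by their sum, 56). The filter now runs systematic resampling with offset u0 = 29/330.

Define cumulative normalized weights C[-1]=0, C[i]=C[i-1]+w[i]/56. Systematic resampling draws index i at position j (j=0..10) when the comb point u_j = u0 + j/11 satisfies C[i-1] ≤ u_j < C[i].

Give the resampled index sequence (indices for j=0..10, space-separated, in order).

C = [1/7, 1/7, 17/56, 11/28, 3/7, 31/56, 33/56, 19/28, 41/56, 25/28, 1]
j=0: u_0=29/330 ∈ [0, 1/7) → index 0
j=1: u_1=59/330 ∈ [1/7, 17/56) → index 2
j=2: u_2=89/330 ∈ [1/7, 17/56) → index 2
j=3: u_3=119/330 ∈ [17/56, 11/28) → index 3
j=4: u_4=149/330 ∈ [3/7, 31/56) → index 5
j=5: u_5=179/330 ∈ [3/7, 31/56) → index 5
j=6: u_6=19/30 ∈ [33/56, 19/28) → index 7
j=7: u_7=239/330 ∈ [19/28, 41/56) → index 8
j=8: u_8=269/330 ∈ [41/56, 25/28) → index 9
j=9: u_9=299/330 ∈ [25/28, 1) → index 10
j=10: u_10=329/330 ∈ [25/28, 1) → index 10

0 2 2 3 5 5 7 8 9 10 10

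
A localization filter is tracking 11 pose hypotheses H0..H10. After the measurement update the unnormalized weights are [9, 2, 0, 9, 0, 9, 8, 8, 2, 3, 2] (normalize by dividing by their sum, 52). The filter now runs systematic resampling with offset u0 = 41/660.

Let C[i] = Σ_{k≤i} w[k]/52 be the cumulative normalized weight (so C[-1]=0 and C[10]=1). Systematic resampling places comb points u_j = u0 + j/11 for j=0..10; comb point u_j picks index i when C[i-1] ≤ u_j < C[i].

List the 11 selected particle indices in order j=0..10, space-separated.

C = [9/52, 11/52, 11/52, 5/13, 5/13, 29/52, 37/52, 45/52, 47/52, 25/26, 1]
j=0: u_0=41/660 ∈ [0, 9/52) → index 0
j=1: u_1=101/660 ∈ [0, 9/52) → index 0
j=2: u_2=161/660 ∈ [11/52, 5/13) → index 3
j=3: u_3=221/660 ∈ [11/52, 5/13) → index 3
j=4: u_4=281/660 ∈ [5/13, 29/52) → index 5
j=5: u_5=31/60 ∈ [5/13, 29/52) → index 5
j=6: u_6=401/660 ∈ [29/52, 37/52) → index 6
j=7: u_7=461/660 ∈ [29/52, 37/52) → index 6
j=8: u_8=521/660 ∈ [37/52, 45/52) → index 7
j=9: u_9=581/660 ∈ [45/52, 47/52) → index 8
j=10: u_10=641/660 ∈ [25/26, 1) → index 10

0 0 3 3 5 5 6 6 7 8 10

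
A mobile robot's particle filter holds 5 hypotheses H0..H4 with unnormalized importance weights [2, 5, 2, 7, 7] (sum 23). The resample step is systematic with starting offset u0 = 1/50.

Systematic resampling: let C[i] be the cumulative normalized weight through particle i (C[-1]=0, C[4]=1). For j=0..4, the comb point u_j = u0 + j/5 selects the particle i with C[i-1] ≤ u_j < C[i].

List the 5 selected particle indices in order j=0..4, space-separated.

0 1 3 3 4

C = [2/23, 7/23, 9/23, 16/23, 1]
j=0: u_0=1/50 ∈ [0, 2/23) → index 0
j=1: u_1=11/50 ∈ [2/23, 7/23) → index 1
j=2: u_2=21/50 ∈ [9/23, 16/23) → index 3
j=3: u_3=31/50 ∈ [9/23, 16/23) → index 3
j=4: u_4=41/50 ∈ [16/23, 1) → index 4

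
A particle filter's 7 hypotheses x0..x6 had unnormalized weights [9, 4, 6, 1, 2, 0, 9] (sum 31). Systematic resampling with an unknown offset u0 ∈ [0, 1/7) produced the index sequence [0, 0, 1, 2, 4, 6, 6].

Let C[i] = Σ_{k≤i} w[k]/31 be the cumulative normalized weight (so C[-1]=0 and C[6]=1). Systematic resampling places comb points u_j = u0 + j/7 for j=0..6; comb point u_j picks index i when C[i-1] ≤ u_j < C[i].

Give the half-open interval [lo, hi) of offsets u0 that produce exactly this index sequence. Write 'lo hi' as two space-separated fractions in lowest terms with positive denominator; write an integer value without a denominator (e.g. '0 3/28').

C = [9/31, 13/31, 19/31, 20/31, 22/31, 22/31, 1]
j=0 picked index 0: u0 ∈ [0, 9/31)
j=1 picked index 0: u0 ∈ [-1/7, 32/217)
j=2 picked index 1: u0 ∈ [1/217, 29/217)
j=3 picked index 2: u0 ∈ [-2/217, 40/217)
j=4 picked index 4: u0 ∈ [16/217, 30/217)
j=5 picked index 6: u0 ∈ [-1/217, 2/7)
j=6 picked index 6: u0 ∈ [-32/217, 1/7)
intersection: [16/217, 29/217)

16/217 29/217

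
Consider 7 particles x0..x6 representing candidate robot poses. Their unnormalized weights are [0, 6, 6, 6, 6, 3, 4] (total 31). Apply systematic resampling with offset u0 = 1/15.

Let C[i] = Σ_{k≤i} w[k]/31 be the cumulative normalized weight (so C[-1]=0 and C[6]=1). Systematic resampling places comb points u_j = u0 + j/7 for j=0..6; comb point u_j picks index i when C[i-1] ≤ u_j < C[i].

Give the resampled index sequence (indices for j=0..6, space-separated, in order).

C = [0, 6/31, 12/31, 18/31, 24/31, 27/31, 1]
j=0: u_0=1/15 ∈ [0, 6/31) → index 1
j=1: u_1=22/105 ∈ [6/31, 12/31) → index 2
j=2: u_2=37/105 ∈ [6/31, 12/31) → index 2
j=3: u_3=52/105 ∈ [12/31, 18/31) → index 3
j=4: u_4=67/105 ∈ [18/31, 24/31) → index 4
j=5: u_5=82/105 ∈ [24/31, 27/31) → index 5
j=6: u_6=97/105 ∈ [27/31, 1) → index 6

1 2 2 3 4 5 6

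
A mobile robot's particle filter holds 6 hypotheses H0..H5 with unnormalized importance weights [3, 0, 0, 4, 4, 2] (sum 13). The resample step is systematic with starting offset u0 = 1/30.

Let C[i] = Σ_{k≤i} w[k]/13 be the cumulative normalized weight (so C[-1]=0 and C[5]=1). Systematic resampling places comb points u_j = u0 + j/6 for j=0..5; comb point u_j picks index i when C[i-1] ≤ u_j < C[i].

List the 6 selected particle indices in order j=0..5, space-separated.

C = [3/13, 3/13, 3/13, 7/13, 11/13, 1]
j=0: u_0=1/30 ∈ [0, 3/13) → index 0
j=1: u_1=1/5 ∈ [0, 3/13) → index 0
j=2: u_2=11/30 ∈ [3/13, 7/13) → index 3
j=3: u_3=8/15 ∈ [3/13, 7/13) → index 3
j=4: u_4=7/10 ∈ [7/13, 11/13) → index 4
j=5: u_5=13/15 ∈ [11/13, 1) → index 5

0 0 3 3 4 5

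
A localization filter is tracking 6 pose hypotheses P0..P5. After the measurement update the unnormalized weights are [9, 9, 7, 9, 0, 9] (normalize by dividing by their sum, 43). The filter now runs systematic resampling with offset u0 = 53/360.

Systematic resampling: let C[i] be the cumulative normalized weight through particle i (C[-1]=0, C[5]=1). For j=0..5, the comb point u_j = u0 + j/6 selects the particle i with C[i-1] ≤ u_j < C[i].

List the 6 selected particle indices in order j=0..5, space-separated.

C = [9/43, 18/43, 25/43, 34/43, 34/43, 1]
j=0: u_0=53/360 ∈ [0, 9/43) → index 0
j=1: u_1=113/360 ∈ [9/43, 18/43) → index 1
j=2: u_2=173/360 ∈ [18/43, 25/43) → index 2
j=3: u_3=233/360 ∈ [25/43, 34/43) → index 3
j=4: u_4=293/360 ∈ [34/43, 1) → index 5
j=5: u_5=353/360 ∈ [34/43, 1) → index 5

0 1 2 3 5 5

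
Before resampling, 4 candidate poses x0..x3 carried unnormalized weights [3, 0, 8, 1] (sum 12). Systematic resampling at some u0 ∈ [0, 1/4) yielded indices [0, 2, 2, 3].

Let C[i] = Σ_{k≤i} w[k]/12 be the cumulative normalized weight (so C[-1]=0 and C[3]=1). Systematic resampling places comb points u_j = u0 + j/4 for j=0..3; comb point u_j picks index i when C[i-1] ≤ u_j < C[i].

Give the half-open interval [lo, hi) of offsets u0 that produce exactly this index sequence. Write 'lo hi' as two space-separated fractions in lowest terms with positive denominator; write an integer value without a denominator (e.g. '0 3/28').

C = [1/4, 1/4, 11/12, 1]
j=0 picked index 0: u0 ∈ [0, 1/4)
j=1 picked index 2: u0 ∈ [0, 2/3)
j=2 picked index 2: u0 ∈ [-1/4, 5/12)
j=3 picked index 3: u0 ∈ [1/6, 1/4)
intersection: [1/6, 1/4)

1/6 1/4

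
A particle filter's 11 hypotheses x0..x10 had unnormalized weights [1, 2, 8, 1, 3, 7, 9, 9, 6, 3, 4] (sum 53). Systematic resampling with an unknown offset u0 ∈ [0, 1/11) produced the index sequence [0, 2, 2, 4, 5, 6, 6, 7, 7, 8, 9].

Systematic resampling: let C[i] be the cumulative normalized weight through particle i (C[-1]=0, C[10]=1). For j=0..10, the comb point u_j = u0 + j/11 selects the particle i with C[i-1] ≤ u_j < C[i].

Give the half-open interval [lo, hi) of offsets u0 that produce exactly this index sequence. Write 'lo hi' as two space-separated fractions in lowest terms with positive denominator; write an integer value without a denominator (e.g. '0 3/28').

C = [1/53, 3/53, 11/53, 12/53, 15/53, 22/53, 31/53, 40/53, 46/53, 49/53, 1]
j=0 picked index 0: u0 ∈ [0, 1/53)
j=1 picked index 2: u0 ∈ [-20/583, 68/583)
j=2 picked index 2: u0 ∈ [-73/583, 15/583)
j=3 picked index 4: u0 ∈ [-27/583, 6/583)
j=4 picked index 5: u0 ∈ [-47/583, 30/583)
j=5 picked index 6: u0 ∈ [-23/583, 76/583)
j=6 picked index 6: u0 ∈ [-76/583, 23/583)
j=7 picked index 7: u0 ∈ [-30/583, 69/583)
j=8 picked index 7: u0 ∈ [-83/583, 16/583)
j=9 picked index 8: u0 ∈ [-37/583, 29/583)
j=10 picked index 9: u0 ∈ [-24/583, 9/583)
intersection: [0, 6/583)

0 6/583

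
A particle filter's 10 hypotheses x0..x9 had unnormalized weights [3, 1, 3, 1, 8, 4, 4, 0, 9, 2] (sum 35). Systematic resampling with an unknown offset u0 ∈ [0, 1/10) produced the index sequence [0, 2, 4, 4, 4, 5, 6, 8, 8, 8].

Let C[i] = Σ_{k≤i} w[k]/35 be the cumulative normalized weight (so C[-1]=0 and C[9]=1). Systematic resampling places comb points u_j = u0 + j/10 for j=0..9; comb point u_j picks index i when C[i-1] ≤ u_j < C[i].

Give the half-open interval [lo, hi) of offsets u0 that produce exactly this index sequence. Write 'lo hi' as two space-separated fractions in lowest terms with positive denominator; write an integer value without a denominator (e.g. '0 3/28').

C = [3/35, 4/35, 1/5, 8/35, 16/35, 4/7, 24/35, 24/35, 33/35, 1]
j=0 picked index 0: u0 ∈ [0, 3/35)
j=1 picked index 2: u0 ∈ [1/70, 1/10)
j=2 picked index 4: u0 ∈ [1/35, 9/35)
j=3 picked index 4: u0 ∈ [-1/14, 11/70)
j=4 picked index 4: u0 ∈ [-6/35, 2/35)
j=5 picked index 5: u0 ∈ [-3/70, 1/14)
j=6 picked index 6: u0 ∈ [-1/35, 3/35)
j=7 picked index 8: u0 ∈ [-1/70, 17/70)
j=8 picked index 8: u0 ∈ [-4/35, 1/7)
j=9 picked index 8: u0 ∈ [-3/14, 3/70)
intersection: [1/35, 3/70)

1/35 3/70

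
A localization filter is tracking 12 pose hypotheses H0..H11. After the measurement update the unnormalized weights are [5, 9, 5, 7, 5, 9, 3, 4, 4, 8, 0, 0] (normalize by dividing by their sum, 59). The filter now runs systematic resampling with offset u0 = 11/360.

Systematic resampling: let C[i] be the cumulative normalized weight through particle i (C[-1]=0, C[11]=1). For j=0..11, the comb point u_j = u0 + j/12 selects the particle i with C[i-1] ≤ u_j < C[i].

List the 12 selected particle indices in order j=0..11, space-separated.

0 1 1 2 3 4 5 5 6 7 8 9

C = [5/59, 14/59, 19/59, 26/59, 31/59, 40/59, 43/59, 47/59, 51/59, 1, 1, 1]
j=0: u_0=11/360 ∈ [0, 5/59) → index 0
j=1: u_1=41/360 ∈ [5/59, 14/59) → index 1
j=2: u_2=71/360 ∈ [5/59, 14/59) → index 1
j=3: u_3=101/360 ∈ [14/59, 19/59) → index 2
j=4: u_4=131/360 ∈ [19/59, 26/59) → index 3
j=5: u_5=161/360 ∈ [26/59, 31/59) → index 4
j=6: u_6=191/360 ∈ [31/59, 40/59) → index 5
j=7: u_7=221/360 ∈ [31/59, 40/59) → index 5
j=8: u_8=251/360 ∈ [40/59, 43/59) → index 6
j=9: u_9=281/360 ∈ [43/59, 47/59) → index 7
j=10: u_10=311/360 ∈ [47/59, 51/59) → index 8
j=11: u_11=341/360 ∈ [51/59, 1) → index 9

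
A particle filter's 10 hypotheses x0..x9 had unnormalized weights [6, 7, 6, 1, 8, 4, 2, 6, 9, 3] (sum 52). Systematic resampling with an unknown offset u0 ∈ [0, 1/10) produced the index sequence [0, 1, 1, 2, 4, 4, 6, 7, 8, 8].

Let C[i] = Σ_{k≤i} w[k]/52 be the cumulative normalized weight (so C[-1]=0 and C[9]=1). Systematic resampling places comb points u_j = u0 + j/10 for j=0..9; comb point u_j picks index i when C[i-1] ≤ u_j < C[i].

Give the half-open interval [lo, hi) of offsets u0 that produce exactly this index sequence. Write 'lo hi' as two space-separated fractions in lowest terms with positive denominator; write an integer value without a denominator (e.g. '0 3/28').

1/65 1/26

C = [3/26, 1/4, 19/52, 5/13, 7/13, 8/13, 17/26, 10/13, 49/52, 1]
j=0 picked index 0: u0 ∈ [0, 3/26)
j=1 picked index 1: u0 ∈ [1/65, 3/20)
j=2 picked index 1: u0 ∈ [-11/130, 1/20)
j=3 picked index 2: u0 ∈ [-1/20, 17/260)
j=4 picked index 4: u0 ∈ [-1/65, 9/65)
j=5 picked index 4: u0 ∈ [-3/26, 1/26)
j=6 picked index 6: u0 ∈ [1/65, 7/130)
j=7 picked index 7: u0 ∈ [-3/65, 9/130)
j=8 picked index 8: u0 ∈ [-2/65, 37/260)
j=9 picked index 8: u0 ∈ [-17/130, 11/260)
intersection: [1/65, 1/26)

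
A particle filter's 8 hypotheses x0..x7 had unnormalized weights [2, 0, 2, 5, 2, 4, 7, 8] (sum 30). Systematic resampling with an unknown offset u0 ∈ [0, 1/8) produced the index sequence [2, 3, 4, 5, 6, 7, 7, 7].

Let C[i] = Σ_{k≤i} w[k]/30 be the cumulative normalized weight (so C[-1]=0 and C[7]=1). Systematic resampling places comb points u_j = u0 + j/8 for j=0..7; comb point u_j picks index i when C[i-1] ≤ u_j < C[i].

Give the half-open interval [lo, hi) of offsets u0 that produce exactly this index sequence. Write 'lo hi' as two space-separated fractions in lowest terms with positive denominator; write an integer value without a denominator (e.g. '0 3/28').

13/120 7/60

C = [1/15, 1/15, 2/15, 3/10, 11/30, 1/2, 11/15, 1]
j=0 picked index 2: u0 ∈ [1/15, 2/15)
j=1 picked index 3: u0 ∈ [1/120, 7/40)
j=2 picked index 4: u0 ∈ [1/20, 7/60)
j=3 picked index 5: u0 ∈ [-1/120, 1/8)
j=4 picked index 6: u0 ∈ [0, 7/30)
j=5 picked index 7: u0 ∈ [13/120, 3/8)
j=6 picked index 7: u0 ∈ [-1/60, 1/4)
j=7 picked index 7: u0 ∈ [-17/120, 1/8)
intersection: [13/120, 7/60)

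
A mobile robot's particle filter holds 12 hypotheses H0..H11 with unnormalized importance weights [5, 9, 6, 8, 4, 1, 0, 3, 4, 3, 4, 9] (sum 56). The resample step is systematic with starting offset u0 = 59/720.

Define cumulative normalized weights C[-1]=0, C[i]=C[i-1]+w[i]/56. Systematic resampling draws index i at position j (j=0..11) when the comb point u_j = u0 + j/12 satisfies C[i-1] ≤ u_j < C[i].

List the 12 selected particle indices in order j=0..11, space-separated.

C = [5/56, 1/4, 5/14, 1/2, 4/7, 33/56, 33/56, 9/14, 5/7, 43/56, 47/56, 1]
j=0: u_0=59/720 ∈ [0, 5/56) → index 0
j=1: u_1=119/720 ∈ [5/56, 1/4) → index 1
j=2: u_2=179/720 ∈ [5/56, 1/4) → index 1
j=3: u_3=239/720 ∈ [1/4, 5/14) → index 2
j=4: u_4=299/720 ∈ [5/14, 1/2) → index 3
j=5: u_5=359/720 ∈ [5/14, 1/2) → index 3
j=6: u_6=419/720 ∈ [4/7, 33/56) → index 5
j=7: u_7=479/720 ∈ [9/14, 5/7) → index 8
j=8: u_8=539/720 ∈ [5/7, 43/56) → index 9
j=9: u_9=599/720 ∈ [43/56, 47/56) → index 10
j=10: u_10=659/720 ∈ [47/56, 1) → index 11
j=11: u_11=719/720 ∈ [47/56, 1) → index 11

0 1 1 2 3 3 5 8 9 10 11 11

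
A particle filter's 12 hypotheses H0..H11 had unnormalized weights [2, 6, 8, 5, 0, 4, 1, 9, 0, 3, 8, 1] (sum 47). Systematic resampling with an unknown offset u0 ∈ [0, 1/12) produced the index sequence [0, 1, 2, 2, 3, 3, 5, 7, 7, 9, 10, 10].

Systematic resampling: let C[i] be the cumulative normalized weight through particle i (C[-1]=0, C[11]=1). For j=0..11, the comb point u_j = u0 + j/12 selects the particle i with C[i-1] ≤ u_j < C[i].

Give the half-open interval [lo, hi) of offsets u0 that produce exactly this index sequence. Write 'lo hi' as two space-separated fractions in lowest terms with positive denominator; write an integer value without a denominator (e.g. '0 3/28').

1/141 17/564

C = [2/47, 8/47, 16/47, 21/47, 21/47, 25/47, 26/47, 35/47, 35/47, 38/47, 46/47, 1]
j=0 picked index 0: u0 ∈ [0, 2/47)
j=1 picked index 1: u0 ∈ [-23/564, 49/564)
j=2 picked index 2: u0 ∈ [1/282, 49/282)
j=3 picked index 2: u0 ∈ [-15/188, 17/188)
j=4 picked index 3: u0 ∈ [1/141, 16/141)
j=5 picked index 3: u0 ∈ [-43/564, 17/564)
j=6 picked index 5: u0 ∈ [-5/94, 3/94)
j=7 picked index 7: u0 ∈ [-17/564, 91/564)
j=8 picked index 7: u0 ∈ [-16/141, 11/141)
j=9 picked index 9: u0 ∈ [-1/188, 11/188)
j=10 picked index 10: u0 ∈ [-7/282, 41/282)
j=11 picked index 10: u0 ∈ [-61/564, 35/564)
intersection: [1/141, 17/564)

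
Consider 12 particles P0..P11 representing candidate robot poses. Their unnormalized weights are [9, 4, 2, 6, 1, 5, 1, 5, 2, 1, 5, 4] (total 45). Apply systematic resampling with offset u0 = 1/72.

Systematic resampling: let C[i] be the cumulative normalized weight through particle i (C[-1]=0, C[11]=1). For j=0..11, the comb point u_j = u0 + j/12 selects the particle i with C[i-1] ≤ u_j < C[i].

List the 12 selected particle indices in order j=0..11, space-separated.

C = [1/5, 13/45, 1/3, 7/15, 22/45, 3/5, 28/45, 11/15, 7/9, 4/5, 41/45, 1]
j=0: u_0=1/72 ∈ [0, 1/5) → index 0
j=1: u_1=7/72 ∈ [0, 1/5) → index 0
j=2: u_2=13/72 ∈ [0, 1/5) → index 0
j=3: u_3=19/72 ∈ [1/5, 13/45) → index 1
j=4: u_4=25/72 ∈ [1/3, 7/15) → index 3
j=5: u_5=31/72 ∈ [1/3, 7/15) → index 3
j=6: u_6=37/72 ∈ [22/45, 3/5) → index 5
j=7: u_7=43/72 ∈ [22/45, 3/5) → index 5
j=8: u_8=49/72 ∈ [28/45, 11/15) → index 7
j=9: u_9=55/72 ∈ [11/15, 7/9) → index 8
j=10: u_10=61/72 ∈ [4/5, 41/45) → index 10
j=11: u_11=67/72 ∈ [41/45, 1) → index 11

0 0 0 1 3 3 5 5 7 8 10 11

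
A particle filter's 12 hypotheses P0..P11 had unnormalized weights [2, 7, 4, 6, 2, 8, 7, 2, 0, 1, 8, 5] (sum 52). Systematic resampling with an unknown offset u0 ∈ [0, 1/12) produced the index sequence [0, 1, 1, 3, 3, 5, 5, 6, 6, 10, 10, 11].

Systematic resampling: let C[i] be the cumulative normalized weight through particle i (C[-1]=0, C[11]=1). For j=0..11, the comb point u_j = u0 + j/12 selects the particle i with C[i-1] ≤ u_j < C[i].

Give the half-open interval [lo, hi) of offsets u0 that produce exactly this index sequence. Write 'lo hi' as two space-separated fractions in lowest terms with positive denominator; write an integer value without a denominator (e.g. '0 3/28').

C = [1/26, 9/52, 1/4, 19/52, 21/52, 29/52, 9/13, 19/26, 19/26, 3/4, 47/52, 1]
j=0 picked index 0: u0 ∈ [0, 1/26)
j=1 picked index 1: u0 ∈ [-7/156, 7/78)
j=2 picked index 1: u0 ∈ [-5/39, 1/156)
j=3 picked index 3: u0 ∈ [0, 3/26)
j=4 picked index 3: u0 ∈ [-1/12, 5/156)
j=5 picked index 5: u0 ∈ [-1/78, 11/78)
j=6 picked index 5: u0 ∈ [-5/52, 3/52)
j=7 picked index 6: u0 ∈ [-1/39, 17/156)
j=8 picked index 6: u0 ∈ [-17/156, 1/39)
j=9 picked index 10: u0 ∈ [0, 2/13)
j=10 picked index 10: u0 ∈ [-1/12, 11/156)
j=11 picked index 11: u0 ∈ [-1/78, 1/12)
intersection: [0, 1/156)

0 1/156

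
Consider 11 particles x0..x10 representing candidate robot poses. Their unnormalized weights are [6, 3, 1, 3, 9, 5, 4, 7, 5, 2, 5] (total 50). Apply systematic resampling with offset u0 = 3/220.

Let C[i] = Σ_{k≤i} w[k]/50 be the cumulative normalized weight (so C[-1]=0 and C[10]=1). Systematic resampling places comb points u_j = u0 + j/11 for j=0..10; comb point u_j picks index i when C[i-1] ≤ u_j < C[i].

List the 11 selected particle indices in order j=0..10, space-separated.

0 0 2 4 4 5 6 7 7 8 10

C = [3/25, 9/50, 1/5, 13/50, 11/25, 27/50, 31/50, 19/25, 43/50, 9/10, 1]
j=0: u_0=3/220 ∈ [0, 3/25) → index 0
j=1: u_1=23/220 ∈ [0, 3/25) → index 0
j=2: u_2=43/220 ∈ [9/50, 1/5) → index 2
j=3: u_3=63/220 ∈ [13/50, 11/25) → index 4
j=4: u_4=83/220 ∈ [13/50, 11/25) → index 4
j=5: u_5=103/220 ∈ [11/25, 27/50) → index 5
j=6: u_6=123/220 ∈ [27/50, 31/50) → index 6
j=7: u_7=13/20 ∈ [31/50, 19/25) → index 7
j=8: u_8=163/220 ∈ [31/50, 19/25) → index 7
j=9: u_9=183/220 ∈ [19/25, 43/50) → index 8
j=10: u_10=203/220 ∈ [9/10, 1) → index 10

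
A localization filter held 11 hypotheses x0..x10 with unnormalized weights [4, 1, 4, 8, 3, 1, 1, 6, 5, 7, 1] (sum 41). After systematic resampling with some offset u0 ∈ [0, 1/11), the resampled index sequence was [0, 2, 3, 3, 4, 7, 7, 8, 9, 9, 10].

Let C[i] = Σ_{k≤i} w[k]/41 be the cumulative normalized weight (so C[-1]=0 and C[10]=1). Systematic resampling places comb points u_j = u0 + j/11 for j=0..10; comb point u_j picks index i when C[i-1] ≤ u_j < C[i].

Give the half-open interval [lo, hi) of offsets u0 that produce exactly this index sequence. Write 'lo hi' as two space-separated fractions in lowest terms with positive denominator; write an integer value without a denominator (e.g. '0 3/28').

C = [4/41, 5/41, 9/41, 17/41, 20/41, 21/41, 22/41, 28/41, 33/41, 40/41, 1]
j=0 picked index 0: u0 ∈ [0, 4/41)
j=1 picked index 2: u0 ∈ [14/451, 58/451)
j=2 picked index 3: u0 ∈ [17/451, 105/451)
j=3 picked index 3: u0 ∈ [-24/451, 64/451)
j=4 picked index 4: u0 ∈ [23/451, 56/451)
j=5 picked index 7: u0 ∈ [37/451, 103/451)
j=6 picked index 7: u0 ∈ [-4/451, 62/451)
j=7 picked index 8: u0 ∈ [21/451, 76/451)
j=8 picked index 9: u0 ∈ [35/451, 112/451)
j=9 picked index 9: u0 ∈ [-6/451, 71/451)
j=10 picked index 10: u0 ∈ [30/451, 1/11)
intersection: [37/451, 1/11)

37/451 1/11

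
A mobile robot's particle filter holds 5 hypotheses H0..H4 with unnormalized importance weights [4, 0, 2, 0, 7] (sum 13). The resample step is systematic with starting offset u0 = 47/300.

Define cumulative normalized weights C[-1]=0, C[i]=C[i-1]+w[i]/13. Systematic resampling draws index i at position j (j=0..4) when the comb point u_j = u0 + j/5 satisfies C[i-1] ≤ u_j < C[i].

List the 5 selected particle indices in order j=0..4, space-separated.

C = [4/13, 4/13, 6/13, 6/13, 1]
j=0: u_0=47/300 ∈ [0, 4/13) → index 0
j=1: u_1=107/300 ∈ [4/13, 6/13) → index 2
j=2: u_2=167/300 ∈ [6/13, 1) → index 4
j=3: u_3=227/300 ∈ [6/13, 1) → index 4
j=4: u_4=287/300 ∈ [6/13, 1) → index 4

0 2 4 4 4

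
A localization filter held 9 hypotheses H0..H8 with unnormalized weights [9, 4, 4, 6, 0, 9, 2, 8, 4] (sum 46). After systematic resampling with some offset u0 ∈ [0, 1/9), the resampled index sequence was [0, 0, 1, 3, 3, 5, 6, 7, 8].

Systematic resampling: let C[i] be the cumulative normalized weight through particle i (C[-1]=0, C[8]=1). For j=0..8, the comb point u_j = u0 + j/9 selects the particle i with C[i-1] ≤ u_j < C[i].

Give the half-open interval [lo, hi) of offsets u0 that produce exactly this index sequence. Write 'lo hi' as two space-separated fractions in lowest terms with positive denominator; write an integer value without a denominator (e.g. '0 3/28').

5/138 1/18

C = [9/46, 13/46, 17/46, 1/2, 1/2, 16/23, 17/23, 21/23, 1]
j=0 picked index 0: u0 ∈ [0, 9/46)
j=1 picked index 0: u0 ∈ [-1/9, 35/414)
j=2 picked index 1: u0 ∈ [-11/414, 25/414)
j=3 picked index 3: u0 ∈ [5/138, 1/6)
j=4 picked index 3: u0 ∈ [-31/414, 1/18)
j=5 picked index 5: u0 ∈ [-1/18, 29/207)
j=6 picked index 6: u0 ∈ [2/69, 5/69)
j=7 picked index 7: u0 ∈ [-8/207, 28/207)
j=8 picked index 8: u0 ∈ [5/207, 1/9)
intersection: [5/138, 1/18)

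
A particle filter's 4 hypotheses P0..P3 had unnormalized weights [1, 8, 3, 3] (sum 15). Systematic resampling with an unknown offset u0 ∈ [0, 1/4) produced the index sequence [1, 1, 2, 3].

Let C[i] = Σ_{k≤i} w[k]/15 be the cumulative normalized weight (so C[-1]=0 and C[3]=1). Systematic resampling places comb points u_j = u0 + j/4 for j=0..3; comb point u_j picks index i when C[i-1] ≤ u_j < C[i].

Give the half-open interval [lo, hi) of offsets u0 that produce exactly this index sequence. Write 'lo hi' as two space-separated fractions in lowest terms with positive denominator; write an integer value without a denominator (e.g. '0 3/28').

1/10 1/4

C = [1/15, 3/5, 4/5, 1]
j=0 picked index 1: u0 ∈ [1/15, 3/5)
j=1 picked index 1: u0 ∈ [-11/60, 7/20)
j=2 picked index 2: u0 ∈ [1/10, 3/10)
j=3 picked index 3: u0 ∈ [1/20, 1/4)
intersection: [1/10, 1/4)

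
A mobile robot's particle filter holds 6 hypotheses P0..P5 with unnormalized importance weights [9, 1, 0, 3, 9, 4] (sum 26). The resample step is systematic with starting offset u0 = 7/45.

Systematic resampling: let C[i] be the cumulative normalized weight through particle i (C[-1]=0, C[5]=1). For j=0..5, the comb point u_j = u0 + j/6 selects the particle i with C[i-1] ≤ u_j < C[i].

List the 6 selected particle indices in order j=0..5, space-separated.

0 0 3 4 4 5

C = [9/26, 5/13, 5/13, 1/2, 11/13, 1]
j=0: u_0=7/45 ∈ [0, 9/26) → index 0
j=1: u_1=29/90 ∈ [0, 9/26) → index 0
j=2: u_2=22/45 ∈ [5/13, 1/2) → index 3
j=3: u_3=59/90 ∈ [1/2, 11/13) → index 4
j=4: u_4=37/45 ∈ [1/2, 11/13) → index 4
j=5: u_5=89/90 ∈ [11/13, 1) → index 5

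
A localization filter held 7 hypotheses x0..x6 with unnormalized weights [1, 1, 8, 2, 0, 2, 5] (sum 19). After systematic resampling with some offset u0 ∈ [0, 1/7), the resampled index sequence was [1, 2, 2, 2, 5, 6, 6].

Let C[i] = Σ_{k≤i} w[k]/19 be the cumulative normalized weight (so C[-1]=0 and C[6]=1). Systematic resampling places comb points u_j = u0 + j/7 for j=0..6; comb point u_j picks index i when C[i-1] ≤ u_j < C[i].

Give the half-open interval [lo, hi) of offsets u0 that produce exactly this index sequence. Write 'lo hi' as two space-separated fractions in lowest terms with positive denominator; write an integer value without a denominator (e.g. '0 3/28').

C = [1/19, 2/19, 10/19, 12/19, 12/19, 14/19, 1]
j=0 picked index 1: u0 ∈ [1/19, 2/19)
j=1 picked index 2: u0 ∈ [-5/133, 51/133)
j=2 picked index 2: u0 ∈ [-24/133, 32/133)
j=3 picked index 2: u0 ∈ [-43/133, 13/133)
j=4 picked index 5: u0 ∈ [8/133, 22/133)
j=5 picked index 6: u0 ∈ [3/133, 2/7)
j=6 picked index 6: u0 ∈ [-16/133, 1/7)
intersection: [8/133, 13/133)

8/133 13/133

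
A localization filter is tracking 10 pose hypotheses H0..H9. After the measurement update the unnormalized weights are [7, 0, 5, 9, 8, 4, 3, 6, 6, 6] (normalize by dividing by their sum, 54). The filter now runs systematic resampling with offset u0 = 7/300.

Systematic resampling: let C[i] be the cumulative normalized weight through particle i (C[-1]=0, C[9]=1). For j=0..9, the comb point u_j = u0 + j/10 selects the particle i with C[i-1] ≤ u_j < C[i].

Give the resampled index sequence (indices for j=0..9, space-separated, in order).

C = [7/54, 7/54, 2/9, 7/18, 29/54, 11/18, 2/3, 7/9, 8/9, 1]
j=0: u_0=7/300 ∈ [0, 7/54) → index 0
j=1: u_1=37/300 ∈ [0, 7/54) → index 0
j=2: u_2=67/300 ∈ [2/9, 7/18) → index 3
j=3: u_3=97/300 ∈ [2/9, 7/18) → index 3
j=4: u_4=127/300 ∈ [7/18, 29/54) → index 4
j=5: u_5=157/300 ∈ [7/18, 29/54) → index 4
j=6: u_6=187/300 ∈ [11/18, 2/3) → index 6
j=7: u_7=217/300 ∈ [2/3, 7/9) → index 7
j=8: u_8=247/300 ∈ [7/9, 8/9) → index 8
j=9: u_9=277/300 ∈ [8/9, 1) → index 9

0 0 3 3 4 4 6 7 8 9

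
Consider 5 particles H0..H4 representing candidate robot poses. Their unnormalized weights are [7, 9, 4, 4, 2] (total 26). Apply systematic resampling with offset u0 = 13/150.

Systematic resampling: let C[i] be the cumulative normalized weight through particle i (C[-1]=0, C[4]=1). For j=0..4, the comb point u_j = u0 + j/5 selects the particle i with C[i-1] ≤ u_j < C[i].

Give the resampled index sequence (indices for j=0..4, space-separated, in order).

0 1 1 2 3

C = [7/26, 8/13, 10/13, 12/13, 1]
j=0: u_0=13/150 ∈ [0, 7/26) → index 0
j=1: u_1=43/150 ∈ [7/26, 8/13) → index 1
j=2: u_2=73/150 ∈ [7/26, 8/13) → index 1
j=3: u_3=103/150 ∈ [8/13, 10/13) → index 2
j=4: u_4=133/150 ∈ [10/13, 12/13) → index 3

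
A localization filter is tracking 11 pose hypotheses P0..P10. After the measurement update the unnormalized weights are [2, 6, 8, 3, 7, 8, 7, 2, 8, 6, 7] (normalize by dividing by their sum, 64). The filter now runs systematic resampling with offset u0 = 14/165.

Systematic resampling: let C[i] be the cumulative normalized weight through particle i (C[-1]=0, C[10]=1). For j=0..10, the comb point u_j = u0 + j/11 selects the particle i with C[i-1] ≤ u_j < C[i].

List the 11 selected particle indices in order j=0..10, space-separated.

1 2 3 4 5 6 6 8 9 10 10

C = [1/32, 1/8, 1/4, 19/64, 13/32, 17/32, 41/64, 43/64, 51/64, 57/64, 1]
j=0: u_0=14/165 ∈ [1/32, 1/8) → index 1
j=1: u_1=29/165 ∈ [1/8, 1/4) → index 2
j=2: u_2=4/15 ∈ [1/4, 19/64) → index 3
j=3: u_3=59/165 ∈ [19/64, 13/32) → index 4
j=4: u_4=74/165 ∈ [13/32, 17/32) → index 5
j=5: u_5=89/165 ∈ [17/32, 41/64) → index 6
j=6: u_6=104/165 ∈ [17/32, 41/64) → index 6
j=7: u_7=119/165 ∈ [43/64, 51/64) → index 8
j=8: u_8=134/165 ∈ [51/64, 57/64) → index 9
j=9: u_9=149/165 ∈ [57/64, 1) → index 10
j=10: u_10=164/165 ∈ [57/64, 1) → index 10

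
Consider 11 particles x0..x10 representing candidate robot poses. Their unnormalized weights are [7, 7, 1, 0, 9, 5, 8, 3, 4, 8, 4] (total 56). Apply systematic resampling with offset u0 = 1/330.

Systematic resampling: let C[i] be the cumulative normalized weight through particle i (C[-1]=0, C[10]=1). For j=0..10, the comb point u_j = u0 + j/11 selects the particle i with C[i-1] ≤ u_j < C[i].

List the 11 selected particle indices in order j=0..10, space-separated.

C = [1/8, 1/4, 15/56, 15/56, 3/7, 29/56, 37/56, 5/7, 11/14, 13/14, 1]
j=0: u_0=1/330 ∈ [0, 1/8) → index 0
j=1: u_1=31/330 ∈ [0, 1/8) → index 0
j=2: u_2=61/330 ∈ [1/8, 1/4) → index 1
j=3: u_3=91/330 ∈ [15/56, 3/7) → index 4
j=4: u_4=11/30 ∈ [15/56, 3/7) → index 4
j=5: u_5=151/330 ∈ [3/7, 29/56) → index 5
j=6: u_6=181/330 ∈ [29/56, 37/56) → index 6
j=7: u_7=211/330 ∈ [29/56, 37/56) → index 6
j=8: u_8=241/330 ∈ [5/7, 11/14) → index 8
j=9: u_9=271/330 ∈ [11/14, 13/14) → index 9
j=10: u_10=301/330 ∈ [11/14, 13/14) → index 9

0 0 1 4 4 5 6 6 8 9 9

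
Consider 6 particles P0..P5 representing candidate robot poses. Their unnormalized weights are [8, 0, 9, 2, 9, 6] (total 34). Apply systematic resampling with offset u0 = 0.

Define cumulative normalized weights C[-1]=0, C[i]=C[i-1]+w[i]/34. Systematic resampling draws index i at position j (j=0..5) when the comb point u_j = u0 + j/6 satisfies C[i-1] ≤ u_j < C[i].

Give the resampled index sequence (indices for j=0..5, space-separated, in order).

0 0 2 3 4 5

C = [4/17, 4/17, 1/2, 19/34, 14/17, 1]
j=0: u_0=0 ∈ [0, 4/17) → index 0
j=1: u_1=1/6 ∈ [0, 4/17) → index 0
j=2: u_2=1/3 ∈ [4/17, 1/2) → index 2
j=3: u_3=1/2 ∈ [1/2, 19/34) → index 3
j=4: u_4=2/3 ∈ [19/34, 14/17) → index 4
j=5: u_5=5/6 ∈ [14/17, 1) → index 5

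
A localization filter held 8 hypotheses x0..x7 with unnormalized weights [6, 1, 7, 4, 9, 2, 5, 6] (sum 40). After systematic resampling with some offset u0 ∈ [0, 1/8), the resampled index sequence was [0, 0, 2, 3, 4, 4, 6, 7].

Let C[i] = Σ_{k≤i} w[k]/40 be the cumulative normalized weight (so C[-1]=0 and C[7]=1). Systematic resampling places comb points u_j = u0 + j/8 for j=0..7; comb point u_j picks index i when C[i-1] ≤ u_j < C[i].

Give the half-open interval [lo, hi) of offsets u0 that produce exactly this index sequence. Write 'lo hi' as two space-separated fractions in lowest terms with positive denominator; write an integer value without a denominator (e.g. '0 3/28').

0 1/40

C = [3/20, 7/40, 7/20, 9/20, 27/40, 29/40, 17/20, 1]
j=0 picked index 0: u0 ∈ [0, 3/20)
j=1 picked index 0: u0 ∈ [-1/8, 1/40)
j=2 picked index 2: u0 ∈ [-3/40, 1/10)
j=3 picked index 3: u0 ∈ [-1/40, 3/40)
j=4 picked index 4: u0 ∈ [-1/20, 7/40)
j=5 picked index 4: u0 ∈ [-7/40, 1/20)
j=6 picked index 6: u0 ∈ [-1/40, 1/10)
j=7 picked index 7: u0 ∈ [-1/40, 1/8)
intersection: [0, 1/40)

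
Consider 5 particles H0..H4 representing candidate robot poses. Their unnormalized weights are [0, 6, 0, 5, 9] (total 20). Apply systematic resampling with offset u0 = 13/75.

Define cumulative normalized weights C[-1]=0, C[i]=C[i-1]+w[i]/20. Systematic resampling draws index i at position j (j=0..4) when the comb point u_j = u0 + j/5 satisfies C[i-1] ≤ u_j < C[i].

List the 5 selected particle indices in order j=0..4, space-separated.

C = [0, 3/10, 3/10, 11/20, 1]
j=0: u_0=13/75 ∈ [0, 3/10) → index 1
j=1: u_1=28/75 ∈ [3/10, 11/20) → index 3
j=2: u_2=43/75 ∈ [11/20, 1) → index 4
j=3: u_3=58/75 ∈ [11/20, 1) → index 4
j=4: u_4=73/75 ∈ [11/20, 1) → index 4

1 3 4 4 4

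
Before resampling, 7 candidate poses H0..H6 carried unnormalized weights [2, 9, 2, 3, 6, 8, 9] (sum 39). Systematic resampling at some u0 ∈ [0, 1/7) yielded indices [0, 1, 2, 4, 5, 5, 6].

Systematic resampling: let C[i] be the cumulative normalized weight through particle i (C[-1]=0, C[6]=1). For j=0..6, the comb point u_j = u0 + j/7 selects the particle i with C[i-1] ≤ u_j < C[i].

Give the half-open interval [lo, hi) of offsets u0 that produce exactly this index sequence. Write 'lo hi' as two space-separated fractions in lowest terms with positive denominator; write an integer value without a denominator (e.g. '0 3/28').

0 1/21

C = [2/39, 11/39, 1/3, 16/39, 22/39, 10/13, 1]
j=0 picked index 0: u0 ∈ [0, 2/39)
j=1 picked index 1: u0 ∈ [-25/273, 38/273)
j=2 picked index 2: u0 ∈ [-1/273, 1/21)
j=3 picked index 4: u0 ∈ [-5/273, 37/273)
j=4 picked index 5: u0 ∈ [-2/273, 18/91)
j=5 picked index 5: u0 ∈ [-41/273, 5/91)
j=6 picked index 6: u0 ∈ [-8/91, 1/7)
intersection: [0, 1/21)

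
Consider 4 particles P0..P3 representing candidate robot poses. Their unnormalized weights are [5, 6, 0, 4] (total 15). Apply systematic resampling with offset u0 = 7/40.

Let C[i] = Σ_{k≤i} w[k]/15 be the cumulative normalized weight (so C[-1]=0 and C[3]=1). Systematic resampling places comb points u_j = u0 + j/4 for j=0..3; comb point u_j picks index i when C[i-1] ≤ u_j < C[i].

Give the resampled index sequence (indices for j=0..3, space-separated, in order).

0 1 1 3

C = [1/3, 11/15, 11/15, 1]
j=0: u_0=7/40 ∈ [0, 1/3) → index 0
j=1: u_1=17/40 ∈ [1/3, 11/15) → index 1
j=2: u_2=27/40 ∈ [1/3, 11/15) → index 1
j=3: u_3=37/40 ∈ [11/15, 1) → index 3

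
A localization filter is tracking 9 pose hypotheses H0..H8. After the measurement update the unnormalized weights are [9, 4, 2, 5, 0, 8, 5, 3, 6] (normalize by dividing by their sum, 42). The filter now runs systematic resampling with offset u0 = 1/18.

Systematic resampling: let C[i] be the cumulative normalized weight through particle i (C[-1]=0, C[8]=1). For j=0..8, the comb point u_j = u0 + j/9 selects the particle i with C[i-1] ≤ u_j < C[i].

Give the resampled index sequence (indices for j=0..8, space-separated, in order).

C = [3/14, 13/42, 5/14, 10/21, 10/21, 2/3, 11/14, 6/7, 1]
j=0: u_0=1/18 ∈ [0, 3/14) → index 0
j=1: u_1=1/6 ∈ [0, 3/14) → index 0
j=2: u_2=5/18 ∈ [3/14, 13/42) → index 1
j=3: u_3=7/18 ∈ [5/14, 10/21) → index 3
j=4: u_4=1/2 ∈ [10/21, 2/3) → index 5
j=5: u_5=11/18 ∈ [10/21, 2/3) → index 5
j=6: u_6=13/18 ∈ [2/3, 11/14) → index 6
j=7: u_7=5/6 ∈ [11/14, 6/7) → index 7
j=8: u_8=17/18 ∈ [6/7, 1) → index 8

0 0 1 3 5 5 6 7 8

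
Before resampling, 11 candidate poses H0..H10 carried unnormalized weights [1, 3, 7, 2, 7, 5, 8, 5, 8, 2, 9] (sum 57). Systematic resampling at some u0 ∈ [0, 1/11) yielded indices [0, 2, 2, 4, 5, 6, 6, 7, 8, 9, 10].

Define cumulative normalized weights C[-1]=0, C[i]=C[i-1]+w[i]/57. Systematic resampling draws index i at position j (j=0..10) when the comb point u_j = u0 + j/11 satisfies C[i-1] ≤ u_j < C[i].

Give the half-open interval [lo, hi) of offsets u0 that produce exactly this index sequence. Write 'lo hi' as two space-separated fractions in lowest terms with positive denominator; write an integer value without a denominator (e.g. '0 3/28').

0 7/627

C = [1/57, 4/57, 11/57, 13/57, 20/57, 25/57, 11/19, 2/3, 46/57, 16/19, 1]
j=0 picked index 0: u0 ∈ [0, 1/57)
j=1 picked index 2: u0 ∈ [-13/627, 64/627)
j=2 picked index 2: u0 ∈ [-70/627, 7/627)
j=3 picked index 4: u0 ∈ [-28/627, 49/627)
j=4 picked index 5: u0 ∈ [-8/627, 47/627)
j=5 picked index 6: u0 ∈ [-10/627, 26/209)
j=6 picked index 6: u0 ∈ [-67/627, 7/209)
j=7 picked index 7: u0 ∈ [-12/209, 1/33)
j=8 picked index 8: u0 ∈ [-2/33, 50/627)
j=9 picked index 9: u0 ∈ [-7/627, 5/209)
j=10 picked index 10: u0 ∈ [-14/209, 1/11)
intersection: [0, 7/627)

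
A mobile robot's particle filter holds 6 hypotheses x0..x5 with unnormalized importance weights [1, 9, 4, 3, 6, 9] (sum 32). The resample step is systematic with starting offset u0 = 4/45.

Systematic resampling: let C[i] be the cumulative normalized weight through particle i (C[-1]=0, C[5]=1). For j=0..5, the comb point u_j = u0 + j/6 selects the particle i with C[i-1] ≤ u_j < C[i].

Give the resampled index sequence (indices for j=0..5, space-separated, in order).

C = [1/32, 5/16, 7/16, 17/32, 23/32, 1]
j=0: u_0=4/45 ∈ [1/32, 5/16) → index 1
j=1: u_1=23/90 ∈ [1/32, 5/16) → index 1
j=2: u_2=19/45 ∈ [5/16, 7/16) → index 2
j=3: u_3=53/90 ∈ [17/32, 23/32) → index 4
j=4: u_4=34/45 ∈ [23/32, 1) → index 5
j=5: u_5=83/90 ∈ [23/32, 1) → index 5

1 1 2 4 5 5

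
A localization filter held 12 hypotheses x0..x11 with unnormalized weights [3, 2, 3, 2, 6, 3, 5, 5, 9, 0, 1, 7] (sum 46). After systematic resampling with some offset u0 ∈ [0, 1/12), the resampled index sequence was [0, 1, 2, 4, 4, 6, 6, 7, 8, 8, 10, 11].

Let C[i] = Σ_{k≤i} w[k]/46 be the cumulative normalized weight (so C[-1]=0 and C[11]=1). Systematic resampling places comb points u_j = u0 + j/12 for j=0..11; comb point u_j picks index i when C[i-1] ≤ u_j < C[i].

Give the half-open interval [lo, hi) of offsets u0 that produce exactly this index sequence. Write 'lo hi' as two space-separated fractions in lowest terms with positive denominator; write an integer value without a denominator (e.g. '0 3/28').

0 1/138

C = [3/46, 5/46, 4/23, 5/23, 8/23, 19/46, 12/23, 29/46, 19/23, 19/23, 39/46, 1]
j=0 picked index 0: u0 ∈ [0, 3/46)
j=1 picked index 1: u0 ∈ [-5/276, 7/276)
j=2 picked index 2: u0 ∈ [-4/69, 1/138)
j=3 picked index 4: u0 ∈ [-3/92, 9/92)
j=4 picked index 4: u0 ∈ [-8/69, 1/69)
j=5 picked index 6: u0 ∈ [-1/276, 29/276)
j=6 picked index 6: u0 ∈ [-2/23, 1/46)
j=7 picked index 7: u0 ∈ [-17/276, 13/276)
j=8 picked index 8: u0 ∈ [-5/138, 11/69)
j=9 picked index 8: u0 ∈ [-11/92, 7/92)
j=10 picked index 10: u0 ∈ [-1/138, 1/69)
j=11 picked index 11: u0 ∈ [-19/276, 1/12)
intersection: [0, 1/138)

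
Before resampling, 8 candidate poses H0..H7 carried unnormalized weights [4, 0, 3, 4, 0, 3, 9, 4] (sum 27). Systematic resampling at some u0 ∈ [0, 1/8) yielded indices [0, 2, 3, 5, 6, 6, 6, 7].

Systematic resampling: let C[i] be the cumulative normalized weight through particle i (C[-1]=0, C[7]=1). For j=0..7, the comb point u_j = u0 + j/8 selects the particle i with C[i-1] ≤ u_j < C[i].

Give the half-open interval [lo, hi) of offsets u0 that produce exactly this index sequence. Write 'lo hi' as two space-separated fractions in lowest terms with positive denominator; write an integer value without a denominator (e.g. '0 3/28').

C = [4/27, 4/27, 7/27, 11/27, 11/27, 14/27, 23/27, 1]
j=0 picked index 0: u0 ∈ [0, 4/27)
j=1 picked index 2: u0 ∈ [5/216, 29/216)
j=2 picked index 3: u0 ∈ [1/108, 17/108)
j=3 picked index 5: u0 ∈ [7/216, 31/216)
j=4 picked index 6: u0 ∈ [1/54, 19/54)
j=5 picked index 6: u0 ∈ [-23/216, 49/216)
j=6 picked index 6: u0 ∈ [-25/108, 11/108)
j=7 picked index 7: u0 ∈ [-5/216, 1/8)
intersection: [7/216, 11/108)

7/216 11/108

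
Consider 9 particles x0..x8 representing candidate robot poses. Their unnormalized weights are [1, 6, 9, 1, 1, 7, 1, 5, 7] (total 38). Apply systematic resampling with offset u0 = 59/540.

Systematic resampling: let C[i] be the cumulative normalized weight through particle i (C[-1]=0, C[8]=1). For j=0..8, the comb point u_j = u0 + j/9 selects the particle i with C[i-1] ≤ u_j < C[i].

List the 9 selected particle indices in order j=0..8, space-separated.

C = [1/38, 7/38, 8/19, 17/38, 9/19, 25/38, 13/19, 31/38, 1]
j=0: u_0=59/540 ∈ [1/38, 7/38) → index 1
j=1: u_1=119/540 ∈ [7/38, 8/19) → index 2
j=2: u_2=179/540 ∈ [7/38, 8/19) → index 2
j=3: u_3=239/540 ∈ [8/19, 17/38) → index 3
j=4: u_4=299/540 ∈ [9/19, 25/38) → index 5
j=5: u_5=359/540 ∈ [25/38, 13/19) → index 6
j=6: u_6=419/540 ∈ [13/19, 31/38) → index 7
j=7: u_7=479/540 ∈ [31/38, 1) → index 8
j=8: u_8=539/540 ∈ [31/38, 1) → index 8

1 2 2 3 5 6 7 8 8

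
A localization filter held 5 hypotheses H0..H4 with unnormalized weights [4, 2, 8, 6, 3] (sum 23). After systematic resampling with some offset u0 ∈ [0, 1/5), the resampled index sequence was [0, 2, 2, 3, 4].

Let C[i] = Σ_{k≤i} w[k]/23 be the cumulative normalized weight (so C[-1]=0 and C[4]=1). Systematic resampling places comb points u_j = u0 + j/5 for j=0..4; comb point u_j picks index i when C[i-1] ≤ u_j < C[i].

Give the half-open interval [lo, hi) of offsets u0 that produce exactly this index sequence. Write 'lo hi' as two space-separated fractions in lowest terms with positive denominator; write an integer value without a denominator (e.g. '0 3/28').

C = [4/23, 6/23, 14/23, 20/23, 1]
j=0 picked index 0: u0 ∈ [0, 4/23)
j=1 picked index 2: u0 ∈ [7/115, 47/115)
j=2 picked index 2: u0 ∈ [-16/115, 24/115)
j=3 picked index 3: u0 ∈ [1/115, 31/115)
j=4 picked index 4: u0 ∈ [8/115, 1/5)
intersection: [8/115, 4/23)

8/115 4/23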